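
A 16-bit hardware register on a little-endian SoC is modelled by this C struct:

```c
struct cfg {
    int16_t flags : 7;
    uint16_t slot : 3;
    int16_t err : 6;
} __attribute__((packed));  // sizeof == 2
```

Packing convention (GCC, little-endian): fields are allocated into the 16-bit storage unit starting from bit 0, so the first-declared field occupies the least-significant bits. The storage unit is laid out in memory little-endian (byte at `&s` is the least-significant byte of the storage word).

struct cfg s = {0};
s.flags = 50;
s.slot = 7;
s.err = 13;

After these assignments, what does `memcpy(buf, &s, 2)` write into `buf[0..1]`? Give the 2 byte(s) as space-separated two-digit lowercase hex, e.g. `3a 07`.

b2 37

flags:7 = 50 → 0x32 << 0 → word 0x0032
slot:3 = 7 → 0x7 << 7 → word 0x03b2
err:6 = 13 → 0xd << 10 → word 0x37b2
word = 0x37b2 → little-endian bytes:
  [0]=0xb2  [1]=0x37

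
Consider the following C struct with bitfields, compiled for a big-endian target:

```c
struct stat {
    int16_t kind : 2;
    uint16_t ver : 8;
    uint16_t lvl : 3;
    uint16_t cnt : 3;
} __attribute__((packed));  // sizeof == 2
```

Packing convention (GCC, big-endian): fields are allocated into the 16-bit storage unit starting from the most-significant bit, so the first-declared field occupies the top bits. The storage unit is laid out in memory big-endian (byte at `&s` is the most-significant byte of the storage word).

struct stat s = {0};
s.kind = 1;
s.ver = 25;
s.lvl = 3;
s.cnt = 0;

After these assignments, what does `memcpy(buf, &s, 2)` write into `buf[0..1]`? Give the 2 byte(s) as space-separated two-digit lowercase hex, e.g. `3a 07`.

[14+:2] kind=1 & 0x3 = 0x1; word=0x4000
[6+:8] ver=25 & 0xff = 0x19; word=0x4640
[3+:3] lvl=3 & 0x7 = 0x3; word=0x4658
[0+:3] cnt=0 & 0x7 = 0x0; word=0x4658
word = 0x4658 → big-endian bytes:
  [0]=0x46  [1]=0x58

46 58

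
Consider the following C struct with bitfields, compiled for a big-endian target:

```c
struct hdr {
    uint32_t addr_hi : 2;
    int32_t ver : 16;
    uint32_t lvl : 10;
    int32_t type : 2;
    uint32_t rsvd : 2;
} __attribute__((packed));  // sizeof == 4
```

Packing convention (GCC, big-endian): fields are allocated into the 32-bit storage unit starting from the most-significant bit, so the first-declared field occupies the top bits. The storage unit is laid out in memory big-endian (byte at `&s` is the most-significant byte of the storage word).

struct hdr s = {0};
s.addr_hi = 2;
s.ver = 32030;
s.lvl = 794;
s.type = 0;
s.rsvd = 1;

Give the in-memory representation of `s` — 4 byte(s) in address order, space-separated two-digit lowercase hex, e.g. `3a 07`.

9f 47 b1 a1

[30+:2] addr_hi=2 & 0x3 = 0x2; word=0x80000000
[14+:16] ver=32030 & 0xffff = 0x7d1e; word=0x9f478000
[4+:10] lvl=794 & 0x3ff = 0x31a; word=0x9f47b1a0
[2+:2] type=0 & 0x3 = 0x0; word=0x9f47b1a0
[0+:2] rsvd=1 & 0x3 = 0x1; word=0x9f47b1a1
word = 0x9f47b1a1 → big-endian bytes:
  [0]=0x9f  [1]=0x47  [2]=0xb1  [3]=0xa1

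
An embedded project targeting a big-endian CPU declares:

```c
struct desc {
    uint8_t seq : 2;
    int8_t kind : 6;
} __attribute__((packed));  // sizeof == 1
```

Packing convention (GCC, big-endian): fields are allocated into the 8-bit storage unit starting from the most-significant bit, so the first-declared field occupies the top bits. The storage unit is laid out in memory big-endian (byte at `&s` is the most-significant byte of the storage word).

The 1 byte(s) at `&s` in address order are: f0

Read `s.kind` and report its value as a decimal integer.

[0]=0xf0 (big-endian) → word 0xf0
seq [6+:2] = (word>>6) & 0x3 = 3
kind [0+:6] = (word>>0) & 0x3f = 48  ←
kind signed 6b, MSB=1: 48 - 64 = -16

-16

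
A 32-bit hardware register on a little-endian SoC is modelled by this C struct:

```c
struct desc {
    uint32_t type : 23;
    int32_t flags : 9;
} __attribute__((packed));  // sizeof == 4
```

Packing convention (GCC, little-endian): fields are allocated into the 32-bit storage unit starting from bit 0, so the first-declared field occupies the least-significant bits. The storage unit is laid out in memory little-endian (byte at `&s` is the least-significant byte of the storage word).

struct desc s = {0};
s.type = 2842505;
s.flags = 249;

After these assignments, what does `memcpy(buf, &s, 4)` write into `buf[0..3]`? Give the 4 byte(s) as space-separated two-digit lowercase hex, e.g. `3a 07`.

89 5f ab 7c

type:23 = 2842505 → 0x2b5f89 << 0 → word 0x002b5f89
flags:9 = 249 → 0xf9 << 23 → word 0x7cab5f89
word = 0x7cab5f89 → little-endian bytes:
  [0]=0x89  [1]=0x5f  [2]=0xab  [3]=0x7c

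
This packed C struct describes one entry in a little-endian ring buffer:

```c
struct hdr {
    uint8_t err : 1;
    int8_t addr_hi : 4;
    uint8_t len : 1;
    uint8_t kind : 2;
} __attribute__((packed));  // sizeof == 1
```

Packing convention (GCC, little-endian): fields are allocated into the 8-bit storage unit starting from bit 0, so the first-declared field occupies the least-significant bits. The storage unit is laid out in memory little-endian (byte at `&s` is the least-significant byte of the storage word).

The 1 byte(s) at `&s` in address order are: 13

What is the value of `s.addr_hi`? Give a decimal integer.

-7

[0]=0x13 (little-endian) → word 0x13
err:1 @ bit 0 → (0x13>>0)&0x1 = 0x1
addr_hi:4 @ bit 1 → (0x13>>1)&0xf = 0x9  ←
len:1 @ bit 5 → (0x13>>5)&0x1 = 0x0
kind:2 @ bit 6 → (0x13>>6)&0x3 = 0x0
addr_hi signed 4b, MSB=1: 9 - 16 = -7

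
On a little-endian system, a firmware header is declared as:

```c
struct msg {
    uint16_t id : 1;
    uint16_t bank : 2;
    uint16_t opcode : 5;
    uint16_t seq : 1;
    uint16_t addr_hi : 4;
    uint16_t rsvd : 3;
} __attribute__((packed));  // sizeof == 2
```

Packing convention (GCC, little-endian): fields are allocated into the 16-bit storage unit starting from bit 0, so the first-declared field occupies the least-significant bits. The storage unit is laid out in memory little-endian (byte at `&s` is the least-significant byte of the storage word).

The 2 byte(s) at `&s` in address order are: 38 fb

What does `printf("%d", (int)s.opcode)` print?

7

[0]=0x38 [1]=0xfb (little-endian) → word 0xfb38
id [0+:1] = (word>>0) & 0x1 = 0
bank [1+:2] = (word>>1) & 0x3 = 0
opcode [3+:5] = (word>>3) & 0x1f = 7  ←
seq [8+:1] = (word>>8) & 0x1 = 1
addr_hi [9+:4] = (word>>9) & 0xf = 13
rsvd [13+:3] = (word>>13) & 0x7 = 7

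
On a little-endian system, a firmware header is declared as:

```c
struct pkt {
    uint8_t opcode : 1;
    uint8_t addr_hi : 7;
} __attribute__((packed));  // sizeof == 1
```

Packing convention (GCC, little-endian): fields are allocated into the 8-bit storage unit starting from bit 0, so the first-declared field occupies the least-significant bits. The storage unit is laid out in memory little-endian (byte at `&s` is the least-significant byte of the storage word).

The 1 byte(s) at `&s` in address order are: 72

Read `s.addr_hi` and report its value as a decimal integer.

[0]=0x72 (little-endian) → word 0x72
opcode:1 @ bit 0 → (0x72>>0)&0x1 = 0x0
addr_hi:7 @ bit 1 → (0x72>>1)&0x7f = 0x39  ←

57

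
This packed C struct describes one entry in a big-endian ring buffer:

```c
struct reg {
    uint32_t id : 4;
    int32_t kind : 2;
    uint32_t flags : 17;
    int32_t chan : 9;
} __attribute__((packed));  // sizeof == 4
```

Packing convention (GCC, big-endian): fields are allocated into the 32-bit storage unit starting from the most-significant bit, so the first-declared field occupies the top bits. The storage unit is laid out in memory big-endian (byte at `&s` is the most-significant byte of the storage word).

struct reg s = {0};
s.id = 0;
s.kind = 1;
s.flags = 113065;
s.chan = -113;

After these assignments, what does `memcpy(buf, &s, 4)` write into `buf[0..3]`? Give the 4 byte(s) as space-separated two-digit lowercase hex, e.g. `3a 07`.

07 73 53 8f

[28+:4] id=0 & 0xf = 0x0; word=0x00000000
[26+:2] kind=1 & 0x3 = 0x1; word=0x04000000
[9+:17] flags=113065 & 0x1ffff = 0x1b9a9; word=0x07735200
[0+:9] chan=-113 & 0x1ff = 0x18f; word=0x0773538f
word = 0x0773538f → big-endian bytes:
  [0]=0x07  [1]=0x73  [2]=0x53  [3]=0x8f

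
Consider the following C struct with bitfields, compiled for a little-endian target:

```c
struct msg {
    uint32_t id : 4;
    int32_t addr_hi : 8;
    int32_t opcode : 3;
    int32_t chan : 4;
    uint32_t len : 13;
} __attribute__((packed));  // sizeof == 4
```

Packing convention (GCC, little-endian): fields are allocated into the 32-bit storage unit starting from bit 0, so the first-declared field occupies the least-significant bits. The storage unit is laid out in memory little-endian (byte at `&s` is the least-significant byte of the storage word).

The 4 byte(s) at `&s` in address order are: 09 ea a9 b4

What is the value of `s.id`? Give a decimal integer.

[0]=0x09 [1]=0xea [2]=0xa9 [3]=0xb4 (little-endian) → word 0xb4a9ea09
id:4 @ bit 0 → (0xb4a9ea09>>0)&0xf = 0x9  ←
addr_hi:8 @ bit 4 → (0xb4a9ea09>>4)&0xff = 0xa0
opcode:3 @ bit 12 → (0xb4a9ea09>>12)&0x7 = 0x6
chan:4 @ bit 15 → (0xb4a9ea09>>15)&0xf = 0x3
len:13 @ bit 19 → (0xb4a9ea09>>19)&0x1fff = 0x1695

9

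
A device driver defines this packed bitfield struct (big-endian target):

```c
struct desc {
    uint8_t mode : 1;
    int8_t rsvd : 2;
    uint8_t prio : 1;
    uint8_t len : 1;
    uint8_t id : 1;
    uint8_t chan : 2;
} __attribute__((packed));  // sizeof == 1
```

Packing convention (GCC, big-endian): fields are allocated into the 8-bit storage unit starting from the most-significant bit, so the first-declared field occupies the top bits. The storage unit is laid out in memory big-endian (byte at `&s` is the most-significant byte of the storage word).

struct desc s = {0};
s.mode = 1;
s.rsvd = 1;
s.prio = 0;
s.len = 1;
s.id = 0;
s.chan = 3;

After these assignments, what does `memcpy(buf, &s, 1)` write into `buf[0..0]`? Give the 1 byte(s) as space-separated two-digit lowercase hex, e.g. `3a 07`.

mode (1b) val=1 bits=0x1 at bit 7: 0x80
rsvd (2b) val=1 bits=0x1 at bit 5: 0xa0
prio (1b) val=0 bits=0x0 at bit 4: 0xa0
len (1b) val=1 bits=0x1 at bit 3: 0xa8
id (1b) val=0 bits=0x0 at bit 2: 0xa8
chan (2b) val=3 bits=0x3 at bit 0: 0xab
word = 0xab → big-endian bytes:
  [0]=0xab

ab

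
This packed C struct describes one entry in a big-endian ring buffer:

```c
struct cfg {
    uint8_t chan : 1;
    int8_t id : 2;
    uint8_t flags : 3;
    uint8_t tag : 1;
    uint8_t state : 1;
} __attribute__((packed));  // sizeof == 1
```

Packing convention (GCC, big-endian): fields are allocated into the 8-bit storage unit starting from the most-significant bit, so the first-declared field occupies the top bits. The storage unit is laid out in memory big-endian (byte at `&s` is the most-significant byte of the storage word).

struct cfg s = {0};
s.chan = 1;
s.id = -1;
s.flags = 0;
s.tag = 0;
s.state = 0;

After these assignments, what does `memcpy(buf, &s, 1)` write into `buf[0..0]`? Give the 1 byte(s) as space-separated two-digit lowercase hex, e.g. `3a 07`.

e0

chan (1b) val=1 bits=0x1 at bit 7: 0x80
id (2b) val=-1 bits=0x3 at bit 5: 0xe0
flags (3b) val=0 bits=0x0 at bit 2: 0xe0
tag (1b) val=0 bits=0x0 at bit 1: 0xe0
state (1b) val=0 bits=0x0 at bit 0: 0xe0
word = 0xe0 → big-endian bytes:
  [0]=0xe0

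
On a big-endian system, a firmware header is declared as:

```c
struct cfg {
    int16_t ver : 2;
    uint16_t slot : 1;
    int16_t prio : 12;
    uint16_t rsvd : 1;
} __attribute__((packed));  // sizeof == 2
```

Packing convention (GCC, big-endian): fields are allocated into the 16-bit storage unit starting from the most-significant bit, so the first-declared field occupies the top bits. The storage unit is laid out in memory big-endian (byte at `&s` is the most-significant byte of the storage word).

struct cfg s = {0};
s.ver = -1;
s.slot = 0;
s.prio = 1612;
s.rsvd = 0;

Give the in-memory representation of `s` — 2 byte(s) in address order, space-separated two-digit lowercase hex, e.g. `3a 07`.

cc 98

ver (2b) val=-1 bits=0x3 at bit 14: 0xc000
slot (1b) val=0 bits=0x0 at bit 13: 0xc000
prio (12b) val=1612 bits=0x64c at bit 1: 0xcc98
rsvd (1b) val=0 bits=0x0 at bit 0: 0xcc98
word = 0xcc98 → big-endian bytes:
  [0]=0xcc  [1]=0x98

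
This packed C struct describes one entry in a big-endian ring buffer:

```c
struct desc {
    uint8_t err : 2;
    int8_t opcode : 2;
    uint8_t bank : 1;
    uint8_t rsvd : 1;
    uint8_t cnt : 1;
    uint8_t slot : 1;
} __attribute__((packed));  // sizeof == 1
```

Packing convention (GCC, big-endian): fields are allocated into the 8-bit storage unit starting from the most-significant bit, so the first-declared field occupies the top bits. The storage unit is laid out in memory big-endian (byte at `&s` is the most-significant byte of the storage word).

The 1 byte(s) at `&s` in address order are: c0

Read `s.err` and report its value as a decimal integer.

[0]=0xc0 (big-endian) → word 0xc0
err [6+:2] = (word>>6) & 0x3 = 3  ←
opcode [4+:2] = (word>>4) & 0x3 = 0
bank [3+:1] = (word>>3) & 0x1 = 0
rsvd [2+:1] = (word>>2) & 0x1 = 0
cnt [1+:1] = (word>>1) & 0x1 = 0
slot [0+:1] = (word>>0) & 0x1 = 0

3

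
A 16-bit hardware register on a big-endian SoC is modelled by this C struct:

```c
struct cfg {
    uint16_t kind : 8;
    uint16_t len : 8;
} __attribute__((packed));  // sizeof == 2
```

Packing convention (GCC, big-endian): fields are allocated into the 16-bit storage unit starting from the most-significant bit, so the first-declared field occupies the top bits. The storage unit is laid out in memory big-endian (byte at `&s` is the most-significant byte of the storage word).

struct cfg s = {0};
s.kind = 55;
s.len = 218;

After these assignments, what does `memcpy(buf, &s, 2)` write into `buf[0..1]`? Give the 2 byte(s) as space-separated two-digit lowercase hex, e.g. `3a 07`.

kind:8 = 55 → 0x37 << 8 → word 0x3700
len:8 = 218 → 0xda << 0 → word 0x37da
word = 0x37da → big-endian bytes:
  [0]=0x37  [1]=0xda

37 da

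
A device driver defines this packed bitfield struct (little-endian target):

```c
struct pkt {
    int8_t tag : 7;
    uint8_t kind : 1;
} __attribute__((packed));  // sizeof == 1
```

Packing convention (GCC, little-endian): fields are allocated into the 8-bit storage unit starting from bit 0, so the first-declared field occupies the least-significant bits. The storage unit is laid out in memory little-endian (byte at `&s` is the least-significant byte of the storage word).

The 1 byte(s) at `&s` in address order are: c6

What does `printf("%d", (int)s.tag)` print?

-58

[0]=0xc6 (little-endian) → word 0xc6
tag [0+:7] = (word>>0) & 0x7f = 70  ←
kind [7+:1] = (word>>7) & 0x1 = 1
tag signed 7b, MSB=1: 70 - 128 = -58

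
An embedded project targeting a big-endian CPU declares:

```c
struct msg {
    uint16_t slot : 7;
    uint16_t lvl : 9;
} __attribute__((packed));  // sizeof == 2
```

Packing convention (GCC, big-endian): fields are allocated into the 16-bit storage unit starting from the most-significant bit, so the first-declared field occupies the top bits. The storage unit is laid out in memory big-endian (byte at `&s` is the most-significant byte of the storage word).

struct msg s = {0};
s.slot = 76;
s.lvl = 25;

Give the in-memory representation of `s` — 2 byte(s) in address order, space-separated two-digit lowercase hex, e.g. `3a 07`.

98 19

slot:7 = 76 → 0x4c << 9 → word 0x9800
lvl:9 = 25 → 0x19 << 0 → word 0x9819
word = 0x9819 → big-endian bytes:
  [0]=0x98  [1]=0x19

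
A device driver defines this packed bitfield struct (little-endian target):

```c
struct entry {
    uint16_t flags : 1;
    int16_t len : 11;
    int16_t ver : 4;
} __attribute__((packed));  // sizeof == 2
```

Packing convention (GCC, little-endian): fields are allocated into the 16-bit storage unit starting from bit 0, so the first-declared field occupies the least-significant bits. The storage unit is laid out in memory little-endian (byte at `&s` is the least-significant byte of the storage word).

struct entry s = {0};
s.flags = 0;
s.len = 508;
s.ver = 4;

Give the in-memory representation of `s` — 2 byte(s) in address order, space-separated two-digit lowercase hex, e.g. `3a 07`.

[0+:1] flags=0 & 0x1 = 0x0; word=0x0000
[1+:11] len=508 & 0x7ff = 0x1fc; word=0x03f8
[12+:4] ver=4 & 0xf = 0x4; word=0x43f8
word = 0x43f8 → little-endian bytes:
  [0]=0xf8  [1]=0x43

f8 43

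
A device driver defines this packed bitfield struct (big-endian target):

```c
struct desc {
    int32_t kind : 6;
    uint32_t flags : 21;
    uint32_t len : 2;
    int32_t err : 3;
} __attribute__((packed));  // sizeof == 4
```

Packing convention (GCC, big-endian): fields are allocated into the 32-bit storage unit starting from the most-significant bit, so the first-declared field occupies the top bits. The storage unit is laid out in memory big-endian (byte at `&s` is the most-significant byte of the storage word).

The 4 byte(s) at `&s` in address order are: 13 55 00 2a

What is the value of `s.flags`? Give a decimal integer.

1746945

[0]=0x13 [1]=0x55 [2]=0x00 [3]=0x2a (big-endian) → word 0x1355002a
kind [26+:6] = (word>>26) & 0x3f = 4
flags [5+:21] = (word>>5) & 0x1fffff = 1746945  ←
len [3+:2] = (word>>3) & 0x3 = 1
err [0+:3] = (word>>0) & 0x7 = 2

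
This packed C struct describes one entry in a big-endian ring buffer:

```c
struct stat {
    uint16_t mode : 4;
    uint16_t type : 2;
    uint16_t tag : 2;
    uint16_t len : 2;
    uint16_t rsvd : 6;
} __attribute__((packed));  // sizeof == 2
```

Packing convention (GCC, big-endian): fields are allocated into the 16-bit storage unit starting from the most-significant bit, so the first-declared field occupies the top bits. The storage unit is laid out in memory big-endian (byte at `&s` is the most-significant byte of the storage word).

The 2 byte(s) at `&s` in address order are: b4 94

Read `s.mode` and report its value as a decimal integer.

11

[0]=0xb4 [1]=0x94 (big-endian) → word 0xb494
mode:4 @ bit 12 → (0xb494>>12)&0xf = 0xb  ←
type:2 @ bit 10 → (0xb494>>10)&0x3 = 0x1
tag:2 @ bit 8 → (0xb494>>8)&0x3 = 0x0
len:2 @ bit 6 → (0xb494>>6)&0x3 = 0x2
rsvd:6 @ bit 0 → (0xb494>>0)&0x3f = 0x14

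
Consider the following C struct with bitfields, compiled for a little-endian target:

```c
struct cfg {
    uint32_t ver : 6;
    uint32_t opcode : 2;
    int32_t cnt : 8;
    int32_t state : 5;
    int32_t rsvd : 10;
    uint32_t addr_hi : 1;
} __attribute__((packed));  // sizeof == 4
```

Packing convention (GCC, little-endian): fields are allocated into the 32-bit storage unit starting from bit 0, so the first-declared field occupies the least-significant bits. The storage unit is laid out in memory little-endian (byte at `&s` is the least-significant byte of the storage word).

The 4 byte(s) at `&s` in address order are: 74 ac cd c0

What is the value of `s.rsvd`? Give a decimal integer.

[0]=0x74 [1]=0xac [2]=0xcd [3]=0xc0 (little-endian) → word 0xc0cdac74
ver [0+:6] = (word>>0) & 0x3f = 52
opcode [6+:2] = (word>>6) & 0x3 = 1
cnt [8+:8] = (word>>8) & 0xff = 172
state [16+:5] = (word>>16) & 0x1f = 13
rsvd [21+:10] = (word>>21) & 0x3ff = 518  ←
addr_hi [31+:1] = (word>>31) & 0x1 = 1
rsvd signed 10b, MSB=1: 518 - 1024 = -506

-506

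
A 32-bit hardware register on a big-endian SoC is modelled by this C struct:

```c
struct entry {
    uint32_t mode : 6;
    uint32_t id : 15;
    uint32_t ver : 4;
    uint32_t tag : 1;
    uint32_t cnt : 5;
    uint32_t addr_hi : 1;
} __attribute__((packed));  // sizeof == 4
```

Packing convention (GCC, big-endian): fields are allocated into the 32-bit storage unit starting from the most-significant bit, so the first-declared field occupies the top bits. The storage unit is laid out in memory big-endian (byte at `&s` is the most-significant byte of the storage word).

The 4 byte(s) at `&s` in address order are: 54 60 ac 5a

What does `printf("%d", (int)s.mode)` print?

21

[0]=0x54 [1]=0x60 [2]=0xac [3]=0x5a (big-endian) → word 0x5460ac5a
mode:6 @ bit 26 → (0x5460ac5a>>26)&0x3f = 0x15  ←
id:15 @ bit 11 → (0x5460ac5a>>11)&0x7fff = 0xc15
ver:4 @ bit 7 → (0x5460ac5a>>7)&0xf = 0x8
tag:1 @ bit 6 → (0x5460ac5a>>6)&0x1 = 0x1
cnt:5 @ bit 1 → (0x5460ac5a>>1)&0x1f = 0xd
addr_hi:1 @ bit 0 → (0x5460ac5a>>0)&0x1 = 0x0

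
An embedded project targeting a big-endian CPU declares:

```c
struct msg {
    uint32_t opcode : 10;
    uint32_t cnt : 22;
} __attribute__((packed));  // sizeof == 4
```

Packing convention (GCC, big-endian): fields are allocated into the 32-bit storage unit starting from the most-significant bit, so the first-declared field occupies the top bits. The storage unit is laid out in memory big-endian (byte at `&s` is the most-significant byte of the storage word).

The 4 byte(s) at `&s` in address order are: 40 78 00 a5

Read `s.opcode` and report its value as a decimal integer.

257

[0]=0x40 [1]=0x78 [2]=0x00 [3]=0xa5 (big-endian) → word 0x407800a5
opcode:10 @ bit 22 → (0x407800a5>>22)&0x3ff = 0x101  ←
cnt:22 @ bit 0 → (0x407800a5>>0)&0x3fffff = 0x3800a5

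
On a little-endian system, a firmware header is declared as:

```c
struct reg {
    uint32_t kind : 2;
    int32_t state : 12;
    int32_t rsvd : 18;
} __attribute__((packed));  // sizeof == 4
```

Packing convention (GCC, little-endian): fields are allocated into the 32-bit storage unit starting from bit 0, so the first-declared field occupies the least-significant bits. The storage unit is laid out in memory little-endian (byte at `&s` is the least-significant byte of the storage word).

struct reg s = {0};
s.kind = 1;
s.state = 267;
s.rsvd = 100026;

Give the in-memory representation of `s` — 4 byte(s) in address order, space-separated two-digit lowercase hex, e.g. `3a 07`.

2d 84 ae 61

kind:2 = 1 → 0x1 << 0 → word 0x00000001
state:12 = 267 → 0x10b << 2 → word 0x0000042d
rsvd:18 = 100026 → 0x186ba << 14 → word 0x61ae842d
word = 0x61ae842d → little-endian bytes:
  [0]=0x2d  [1]=0x84  [2]=0xae  [3]=0x61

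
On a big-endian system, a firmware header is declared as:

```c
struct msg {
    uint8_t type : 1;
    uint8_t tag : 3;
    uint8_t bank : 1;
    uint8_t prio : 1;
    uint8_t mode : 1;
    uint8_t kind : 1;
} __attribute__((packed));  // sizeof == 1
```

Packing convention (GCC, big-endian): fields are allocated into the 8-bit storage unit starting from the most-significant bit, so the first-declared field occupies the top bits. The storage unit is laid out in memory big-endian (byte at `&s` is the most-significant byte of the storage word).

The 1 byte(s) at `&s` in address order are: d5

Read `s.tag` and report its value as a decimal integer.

5

[0]=0xd5 (big-endian) → word 0xd5
type:1 @ bit 7 → (0xd5>>7)&0x1 = 0x1
tag:3 @ bit 4 → (0xd5>>4)&0x7 = 0x5  ←
bank:1 @ bit 3 → (0xd5>>3)&0x1 = 0x0
prio:1 @ bit 2 → (0xd5>>2)&0x1 = 0x1
mode:1 @ bit 1 → (0xd5>>1)&0x1 = 0x0
kind:1 @ bit 0 → (0xd5>>0)&0x1 = 0x1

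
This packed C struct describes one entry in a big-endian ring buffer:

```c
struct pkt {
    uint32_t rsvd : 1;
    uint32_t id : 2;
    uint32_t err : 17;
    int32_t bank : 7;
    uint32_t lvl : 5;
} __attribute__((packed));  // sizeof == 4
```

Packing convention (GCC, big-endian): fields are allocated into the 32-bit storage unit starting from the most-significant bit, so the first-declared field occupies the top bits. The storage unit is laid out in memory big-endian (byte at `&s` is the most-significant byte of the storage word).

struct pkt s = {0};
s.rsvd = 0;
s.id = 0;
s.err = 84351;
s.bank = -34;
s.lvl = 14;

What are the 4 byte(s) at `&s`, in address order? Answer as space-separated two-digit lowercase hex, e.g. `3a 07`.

14 97 fb ce

[31+:1] rsvd=0 & 0x1 = 0x0; word=0x00000000
[29+:2] id=0 & 0x3 = 0x0; word=0x00000000
[12+:17] err=84351 & 0x1ffff = 0x1497f; word=0x1497f000
[5+:7] bank=-34 & 0x7f = 0x5e; word=0x1497fbc0
[0+:5] lvl=14 & 0x1f = 0xe; word=0x1497fbce
word = 0x1497fbce → big-endian bytes:
  [0]=0x14  [1]=0x97  [2]=0xfb  [3]=0xce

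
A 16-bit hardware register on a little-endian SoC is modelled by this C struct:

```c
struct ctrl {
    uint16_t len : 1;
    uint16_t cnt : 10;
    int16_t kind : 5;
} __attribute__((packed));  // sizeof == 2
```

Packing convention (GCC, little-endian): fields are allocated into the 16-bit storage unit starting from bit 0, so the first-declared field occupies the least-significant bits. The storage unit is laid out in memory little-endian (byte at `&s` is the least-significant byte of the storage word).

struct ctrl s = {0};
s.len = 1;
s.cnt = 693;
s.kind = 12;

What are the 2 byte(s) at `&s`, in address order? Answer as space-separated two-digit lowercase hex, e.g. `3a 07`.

6b 65

[0+:1] len=1 & 0x1 = 0x1; word=0x0001
[1+:10] cnt=693 & 0x3ff = 0x2b5; word=0x056b
[11+:5] kind=12 & 0x1f = 0xc; word=0x656b
word = 0x656b → little-endian bytes:
  [0]=0x6b  [1]=0x65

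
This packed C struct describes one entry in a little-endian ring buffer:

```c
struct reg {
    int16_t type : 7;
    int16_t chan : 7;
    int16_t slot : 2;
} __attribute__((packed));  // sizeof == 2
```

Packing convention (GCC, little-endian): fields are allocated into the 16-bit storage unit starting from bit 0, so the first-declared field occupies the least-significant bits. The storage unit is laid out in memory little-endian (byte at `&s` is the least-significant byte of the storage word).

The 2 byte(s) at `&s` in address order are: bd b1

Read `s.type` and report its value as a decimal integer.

61

[0]=0xbd [1]=0xb1 (little-endian) → word 0xb1bd
type:7 @ bit 0 → (0xb1bd>>0)&0x7f = 0x3d  ←
chan:7 @ bit 7 → (0xb1bd>>7)&0x7f = 0x63
slot:2 @ bit 14 → (0xb1bd>>14)&0x3 = 0x2
type signed 7b, MSB=0: value = 61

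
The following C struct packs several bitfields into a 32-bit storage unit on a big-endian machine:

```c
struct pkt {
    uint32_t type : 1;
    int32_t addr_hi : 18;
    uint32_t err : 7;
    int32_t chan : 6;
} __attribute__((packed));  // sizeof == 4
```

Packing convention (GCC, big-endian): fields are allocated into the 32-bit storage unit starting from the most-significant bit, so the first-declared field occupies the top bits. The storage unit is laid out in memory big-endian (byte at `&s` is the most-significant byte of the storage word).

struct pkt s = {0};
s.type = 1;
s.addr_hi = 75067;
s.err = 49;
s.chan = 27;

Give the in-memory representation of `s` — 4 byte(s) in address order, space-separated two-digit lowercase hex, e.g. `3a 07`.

a4 a7 6c 5b

[31+:1] type=1 & 0x1 = 0x1; word=0x80000000
[13+:18] addr_hi=75067 & 0x3ffff = 0x1253b; word=0xa4a76000
[6+:7] err=49 & 0x7f = 0x31; word=0xa4a76c40
[0+:6] chan=27 & 0x3f = 0x1b; word=0xa4a76c5b
word = 0xa4a76c5b → big-endian bytes:
  [0]=0xa4  [1]=0xa7  [2]=0x6c  [3]=0x5b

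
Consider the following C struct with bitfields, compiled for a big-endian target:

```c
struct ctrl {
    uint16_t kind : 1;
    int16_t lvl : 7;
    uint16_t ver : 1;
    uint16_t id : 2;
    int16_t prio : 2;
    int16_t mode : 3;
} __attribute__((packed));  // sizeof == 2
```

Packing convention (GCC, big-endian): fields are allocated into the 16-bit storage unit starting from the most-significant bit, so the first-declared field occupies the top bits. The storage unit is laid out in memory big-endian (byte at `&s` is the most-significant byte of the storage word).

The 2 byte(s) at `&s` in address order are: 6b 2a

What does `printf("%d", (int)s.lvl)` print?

-21

[0]=0x6b [1]=0x2a (big-endian) → word 0x6b2a
kind:1 @ bit 15 → (0x6b2a>>15)&0x1 = 0x0
lvl:7 @ bit 8 → (0x6b2a>>8)&0x7f = 0x6b  ←
ver:1 @ bit 7 → (0x6b2a>>7)&0x1 = 0x0
id:2 @ bit 5 → (0x6b2a>>5)&0x3 = 0x1
prio:2 @ bit 3 → (0x6b2a>>3)&0x3 = 0x1
mode:3 @ bit 0 → (0x6b2a>>0)&0x7 = 0x2
lvl signed 7b, MSB=1: 107 - 128 = -21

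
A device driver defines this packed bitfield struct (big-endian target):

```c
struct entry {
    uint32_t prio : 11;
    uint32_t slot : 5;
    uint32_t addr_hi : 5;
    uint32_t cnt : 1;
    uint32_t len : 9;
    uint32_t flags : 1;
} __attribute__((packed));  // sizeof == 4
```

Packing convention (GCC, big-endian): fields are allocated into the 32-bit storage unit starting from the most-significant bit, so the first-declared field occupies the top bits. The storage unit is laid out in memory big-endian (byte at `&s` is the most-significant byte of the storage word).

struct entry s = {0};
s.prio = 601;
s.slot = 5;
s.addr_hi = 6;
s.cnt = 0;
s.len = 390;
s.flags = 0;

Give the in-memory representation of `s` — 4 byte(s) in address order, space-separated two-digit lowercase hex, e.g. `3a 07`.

prio:11 = 601 → 0x259 << 21 → word 0x4b200000
slot:5 = 5 → 0x5 << 16 → word 0x4b250000
addr_hi:5 = 6 → 0x6 << 11 → word 0x4b253000
cnt:1 = 0 → 0x0 << 10 → word 0x4b253000
len:9 = 390 → 0x186 << 1 → word 0x4b25330c
flags:1 = 0 → 0x0 << 0 → word 0x4b25330c
word = 0x4b25330c → big-endian bytes:
  [0]=0x4b  [1]=0x25  [2]=0x33  [3]=0x0c

4b 25 33 0c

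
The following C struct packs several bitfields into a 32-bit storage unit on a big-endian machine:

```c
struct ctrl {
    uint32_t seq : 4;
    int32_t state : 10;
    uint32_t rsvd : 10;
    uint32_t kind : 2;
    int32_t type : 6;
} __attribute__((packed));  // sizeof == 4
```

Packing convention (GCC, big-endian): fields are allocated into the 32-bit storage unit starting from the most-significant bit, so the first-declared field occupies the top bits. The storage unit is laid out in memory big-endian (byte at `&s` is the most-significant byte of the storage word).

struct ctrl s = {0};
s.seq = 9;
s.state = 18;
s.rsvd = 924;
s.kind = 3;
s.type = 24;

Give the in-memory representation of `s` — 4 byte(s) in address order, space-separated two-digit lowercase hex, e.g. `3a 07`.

90 4b 9c d8

seq (4b) val=9 bits=0x9 at bit 28: 0x90000000
state (10b) val=18 bits=0x12 at bit 18: 0x90480000
rsvd (10b) val=924 bits=0x39c at bit 8: 0x904b9c00
kind (2b) val=3 bits=0x3 at bit 6: 0x904b9cc0
type (6b) val=24 bits=0x18 at bit 0: 0x904b9cd8
word = 0x904b9cd8 → big-endian bytes:
  [0]=0x90  [1]=0x4b  [2]=0x9c  [3]=0xd8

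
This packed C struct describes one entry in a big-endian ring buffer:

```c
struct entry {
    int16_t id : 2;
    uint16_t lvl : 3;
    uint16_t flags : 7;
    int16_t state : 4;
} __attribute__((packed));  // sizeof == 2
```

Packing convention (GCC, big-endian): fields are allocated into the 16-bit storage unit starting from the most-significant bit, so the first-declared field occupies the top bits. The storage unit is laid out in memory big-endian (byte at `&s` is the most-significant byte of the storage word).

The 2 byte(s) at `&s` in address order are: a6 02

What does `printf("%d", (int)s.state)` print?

2

[0]=0xa6 [1]=0x02 (big-endian) → word 0xa602
id:2 @ bit 14 → (0xa602>>14)&0x3 = 0x2
lvl:3 @ bit 11 → (0xa602>>11)&0x7 = 0x4
flags:7 @ bit 4 → (0xa602>>4)&0x7f = 0x60
state:4 @ bit 0 → (0xa602>>0)&0xf = 0x2  ←
state signed 4b, MSB=0: value = 2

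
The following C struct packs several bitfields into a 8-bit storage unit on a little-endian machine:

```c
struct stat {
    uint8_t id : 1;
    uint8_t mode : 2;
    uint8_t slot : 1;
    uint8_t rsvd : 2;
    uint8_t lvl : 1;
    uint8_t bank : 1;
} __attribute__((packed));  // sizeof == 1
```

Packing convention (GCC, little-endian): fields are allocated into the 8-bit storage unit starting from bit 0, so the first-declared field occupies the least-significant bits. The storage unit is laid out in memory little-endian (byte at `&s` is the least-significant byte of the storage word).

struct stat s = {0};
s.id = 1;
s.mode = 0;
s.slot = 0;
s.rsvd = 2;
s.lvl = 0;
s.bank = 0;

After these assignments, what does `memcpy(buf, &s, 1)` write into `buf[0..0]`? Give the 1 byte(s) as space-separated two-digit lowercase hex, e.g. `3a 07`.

21

id:1 = 1 → 0x1 << 0 → word 0x01
mode:2 = 0 → 0x0 << 1 → word 0x01
slot:1 = 0 → 0x0 << 3 → word 0x01
rsvd:2 = 2 → 0x2 << 4 → word 0x21
lvl:1 = 0 → 0x0 << 6 → word 0x21
bank:1 = 0 → 0x0 << 7 → word 0x21
word = 0x21 → little-endian bytes:
  [0]=0x21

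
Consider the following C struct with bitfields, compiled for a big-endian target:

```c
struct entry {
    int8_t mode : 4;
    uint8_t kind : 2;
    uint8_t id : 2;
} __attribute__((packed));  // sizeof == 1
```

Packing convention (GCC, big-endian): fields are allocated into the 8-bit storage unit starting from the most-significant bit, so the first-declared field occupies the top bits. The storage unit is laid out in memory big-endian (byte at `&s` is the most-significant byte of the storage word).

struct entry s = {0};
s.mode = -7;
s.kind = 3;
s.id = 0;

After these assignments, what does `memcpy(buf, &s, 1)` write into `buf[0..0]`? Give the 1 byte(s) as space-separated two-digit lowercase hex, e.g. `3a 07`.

mode:4 = -7 → 0x9 << 4 → word 0x90
kind:2 = 3 → 0x3 << 2 → word 0x9c
id:2 = 0 → 0x0 << 0 → word 0x9c
word = 0x9c → big-endian bytes:
  [0]=0x9c

9c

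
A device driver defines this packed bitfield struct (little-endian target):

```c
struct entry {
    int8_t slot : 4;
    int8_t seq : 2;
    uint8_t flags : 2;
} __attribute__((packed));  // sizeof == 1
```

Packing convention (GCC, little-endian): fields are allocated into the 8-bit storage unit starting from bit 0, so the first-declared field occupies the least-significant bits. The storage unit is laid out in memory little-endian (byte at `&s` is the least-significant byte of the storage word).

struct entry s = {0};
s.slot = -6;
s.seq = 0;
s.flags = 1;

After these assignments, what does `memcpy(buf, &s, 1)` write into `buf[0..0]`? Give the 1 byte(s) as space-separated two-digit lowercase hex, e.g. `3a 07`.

[0+:4] slot=-6 & 0xf = 0xa; word=0x0a
[4+:2] seq=0 & 0x3 = 0x0; word=0x0a
[6+:2] flags=1 & 0x3 = 0x1; word=0x4a
word = 0x4a → little-endian bytes:
  [0]=0x4a

4a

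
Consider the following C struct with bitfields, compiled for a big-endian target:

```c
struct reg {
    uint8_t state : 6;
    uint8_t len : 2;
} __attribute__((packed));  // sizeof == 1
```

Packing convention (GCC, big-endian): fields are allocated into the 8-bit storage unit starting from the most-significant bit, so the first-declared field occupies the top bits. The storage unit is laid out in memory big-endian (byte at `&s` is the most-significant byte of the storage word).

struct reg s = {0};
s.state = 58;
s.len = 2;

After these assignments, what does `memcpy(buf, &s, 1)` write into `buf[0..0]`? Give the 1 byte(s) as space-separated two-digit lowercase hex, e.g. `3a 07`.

state:6 = 58 → 0x3a << 2 → word 0xe8
len:2 = 2 → 0x2 << 0 → word 0xea
word = 0xea → big-endian bytes:
  [0]=0xea

ea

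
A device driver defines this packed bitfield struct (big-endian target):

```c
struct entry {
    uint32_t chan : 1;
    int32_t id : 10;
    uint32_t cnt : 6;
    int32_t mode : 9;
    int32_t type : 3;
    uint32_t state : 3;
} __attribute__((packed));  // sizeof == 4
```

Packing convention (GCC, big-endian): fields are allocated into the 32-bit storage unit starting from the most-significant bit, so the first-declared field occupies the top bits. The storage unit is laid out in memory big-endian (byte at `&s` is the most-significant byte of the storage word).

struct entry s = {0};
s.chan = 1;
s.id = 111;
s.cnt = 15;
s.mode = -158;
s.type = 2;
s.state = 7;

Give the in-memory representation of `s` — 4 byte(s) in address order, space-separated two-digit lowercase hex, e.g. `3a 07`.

8d e7 d8 97

chan (1b) val=1 bits=0x1 at bit 31: 0x80000000
id (10b) val=111 bits=0x6f at bit 21: 0x8de00000
cnt (6b) val=15 bits=0xf at bit 15: 0x8de78000
mode (9b) val=-158 bits=0x162 at bit 6: 0x8de7d880
type (3b) val=2 bits=0x2 at bit 3: 0x8de7d890
state (3b) val=7 bits=0x7 at bit 0: 0x8de7d897
word = 0x8de7d897 → big-endian bytes:
  [0]=0x8d  [1]=0xe7  [2]=0xd8  [3]=0x97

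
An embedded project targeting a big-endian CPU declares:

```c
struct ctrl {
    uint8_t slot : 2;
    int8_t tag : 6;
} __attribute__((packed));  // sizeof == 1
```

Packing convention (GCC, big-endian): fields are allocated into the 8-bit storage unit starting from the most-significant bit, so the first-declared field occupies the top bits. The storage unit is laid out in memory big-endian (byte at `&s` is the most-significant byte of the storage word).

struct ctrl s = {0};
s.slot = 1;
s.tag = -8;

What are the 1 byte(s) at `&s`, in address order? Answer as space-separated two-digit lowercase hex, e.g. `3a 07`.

78

slot (2b) val=1 bits=0x1 at bit 6: 0x40
tag (6b) val=-8 bits=0x38 at bit 0: 0x78
word = 0x78 → big-endian bytes:
  [0]=0x78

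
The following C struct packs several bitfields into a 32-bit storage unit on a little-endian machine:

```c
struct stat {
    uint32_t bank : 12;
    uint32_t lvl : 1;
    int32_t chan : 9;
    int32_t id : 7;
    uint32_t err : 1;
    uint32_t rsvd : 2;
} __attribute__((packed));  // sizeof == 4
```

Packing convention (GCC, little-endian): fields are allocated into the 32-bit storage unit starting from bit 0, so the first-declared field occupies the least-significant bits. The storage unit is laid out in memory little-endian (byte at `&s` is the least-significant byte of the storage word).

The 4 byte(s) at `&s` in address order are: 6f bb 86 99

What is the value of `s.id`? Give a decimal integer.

[0]=0x6f [1]=0xbb [2]=0x86 [3]=0x99 (little-endian) → word 0x9986bb6f
bank [0+:12] = (word>>0) & 0xfff = 2927
lvl [12+:1] = (word>>12) & 0x1 = 1
chan [13+:9] = (word>>13) & 0x1ff = 53
id [22+:7] = (word>>22) & 0x7f = 102  ←
err [29+:1] = (word>>29) & 0x1 = 0
rsvd [30+:2] = (word>>30) & 0x3 = 2
id signed 7b, MSB=1: 102 - 128 = -26

-26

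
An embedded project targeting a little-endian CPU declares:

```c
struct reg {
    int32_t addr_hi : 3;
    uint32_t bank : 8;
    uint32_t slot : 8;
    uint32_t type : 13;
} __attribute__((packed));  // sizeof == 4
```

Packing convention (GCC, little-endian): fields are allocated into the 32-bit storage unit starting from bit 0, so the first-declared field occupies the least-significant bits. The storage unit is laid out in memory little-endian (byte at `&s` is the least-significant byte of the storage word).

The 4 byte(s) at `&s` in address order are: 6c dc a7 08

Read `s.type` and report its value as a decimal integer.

[0]=0x6c [1]=0xdc [2]=0xa7 [3]=0x08 (little-endian) → word 0x08a7dc6c
addr_hi [0+:3] = (word>>0) & 0x7 = 4
bank [3+:8] = (word>>3) & 0xff = 141
slot [11+:8] = (word>>11) & 0xff = 251
type [19+:13] = (word>>19) & 0x1fff = 276  ←

276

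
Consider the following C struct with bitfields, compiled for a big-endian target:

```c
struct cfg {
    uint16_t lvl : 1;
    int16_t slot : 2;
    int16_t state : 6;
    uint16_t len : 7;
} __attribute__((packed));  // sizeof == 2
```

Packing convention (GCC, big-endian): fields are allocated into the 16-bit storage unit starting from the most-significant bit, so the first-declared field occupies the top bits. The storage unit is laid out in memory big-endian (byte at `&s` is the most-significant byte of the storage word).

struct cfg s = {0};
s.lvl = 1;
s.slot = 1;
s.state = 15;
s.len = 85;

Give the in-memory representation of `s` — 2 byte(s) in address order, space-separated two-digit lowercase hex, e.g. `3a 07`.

[15+:1] lvl=1 & 0x1 = 0x1; word=0x8000
[13+:2] slot=1 & 0x3 = 0x1; word=0xa000
[7+:6] state=15 & 0x3f = 0xf; word=0xa780
[0+:7] len=85 & 0x7f = 0x55; word=0xa7d5
word = 0xa7d5 → big-endian bytes:
  [0]=0xa7  [1]=0xd5

a7 d5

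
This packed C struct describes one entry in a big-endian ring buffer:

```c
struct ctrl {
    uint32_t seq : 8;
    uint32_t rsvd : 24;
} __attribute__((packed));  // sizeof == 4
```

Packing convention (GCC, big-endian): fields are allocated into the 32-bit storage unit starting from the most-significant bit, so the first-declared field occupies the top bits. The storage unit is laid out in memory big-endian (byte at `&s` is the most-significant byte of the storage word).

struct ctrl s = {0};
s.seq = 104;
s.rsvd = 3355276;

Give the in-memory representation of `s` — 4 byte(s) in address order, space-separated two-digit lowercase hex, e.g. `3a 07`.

[24+:8] seq=104 & 0xff = 0x68; word=0x68000000
[0+:24] rsvd=3355276 & 0xffffff = 0x33328c; word=0x6833328c
word = 0x6833328c → big-endian bytes:
  [0]=0x68  [1]=0x33  [2]=0x32  [3]=0x8c

68 33 32 8c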